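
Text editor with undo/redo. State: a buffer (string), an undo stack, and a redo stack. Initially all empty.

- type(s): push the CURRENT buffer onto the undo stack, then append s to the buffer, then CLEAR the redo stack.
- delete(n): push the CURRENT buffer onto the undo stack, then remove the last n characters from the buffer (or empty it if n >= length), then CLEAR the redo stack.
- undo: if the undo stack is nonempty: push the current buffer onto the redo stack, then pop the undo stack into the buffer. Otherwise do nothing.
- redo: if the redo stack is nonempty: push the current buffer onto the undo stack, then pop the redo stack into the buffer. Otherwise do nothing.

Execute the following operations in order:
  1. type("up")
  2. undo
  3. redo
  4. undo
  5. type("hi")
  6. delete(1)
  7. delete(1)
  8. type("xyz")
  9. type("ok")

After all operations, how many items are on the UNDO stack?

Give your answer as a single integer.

After op 1 (type): buf='up' undo_depth=1 redo_depth=0
After op 2 (undo): buf='(empty)' undo_depth=0 redo_depth=1
After op 3 (redo): buf='up' undo_depth=1 redo_depth=0
After op 4 (undo): buf='(empty)' undo_depth=0 redo_depth=1
After op 5 (type): buf='hi' undo_depth=1 redo_depth=0
After op 6 (delete): buf='h' undo_depth=2 redo_depth=0
After op 7 (delete): buf='(empty)' undo_depth=3 redo_depth=0
After op 8 (type): buf='xyz' undo_depth=4 redo_depth=0
After op 9 (type): buf='xyzok' undo_depth=5 redo_depth=0

Answer: 5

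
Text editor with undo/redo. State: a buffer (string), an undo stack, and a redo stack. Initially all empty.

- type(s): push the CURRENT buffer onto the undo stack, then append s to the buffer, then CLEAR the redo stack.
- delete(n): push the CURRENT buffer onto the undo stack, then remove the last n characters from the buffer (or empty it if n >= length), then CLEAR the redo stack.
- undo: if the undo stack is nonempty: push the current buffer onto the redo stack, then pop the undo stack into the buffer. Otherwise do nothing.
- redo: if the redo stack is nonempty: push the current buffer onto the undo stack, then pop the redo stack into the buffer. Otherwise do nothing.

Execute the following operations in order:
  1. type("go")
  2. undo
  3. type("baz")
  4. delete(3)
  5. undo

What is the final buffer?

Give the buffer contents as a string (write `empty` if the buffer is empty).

Answer: baz

Derivation:
After op 1 (type): buf='go' undo_depth=1 redo_depth=0
After op 2 (undo): buf='(empty)' undo_depth=0 redo_depth=1
After op 3 (type): buf='baz' undo_depth=1 redo_depth=0
After op 4 (delete): buf='(empty)' undo_depth=2 redo_depth=0
After op 5 (undo): buf='baz' undo_depth=1 redo_depth=1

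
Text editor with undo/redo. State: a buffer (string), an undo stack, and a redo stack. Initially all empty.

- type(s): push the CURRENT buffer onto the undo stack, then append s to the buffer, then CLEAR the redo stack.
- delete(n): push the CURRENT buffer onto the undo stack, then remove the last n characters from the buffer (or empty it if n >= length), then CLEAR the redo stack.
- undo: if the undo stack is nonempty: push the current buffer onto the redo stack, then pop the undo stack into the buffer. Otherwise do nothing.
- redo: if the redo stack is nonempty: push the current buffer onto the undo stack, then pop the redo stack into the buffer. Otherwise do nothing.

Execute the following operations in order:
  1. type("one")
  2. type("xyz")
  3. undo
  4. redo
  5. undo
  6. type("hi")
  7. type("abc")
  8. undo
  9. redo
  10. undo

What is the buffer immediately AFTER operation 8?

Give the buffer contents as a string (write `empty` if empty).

After op 1 (type): buf='one' undo_depth=1 redo_depth=0
After op 2 (type): buf='onexyz' undo_depth=2 redo_depth=0
After op 3 (undo): buf='one' undo_depth=1 redo_depth=1
After op 4 (redo): buf='onexyz' undo_depth=2 redo_depth=0
After op 5 (undo): buf='one' undo_depth=1 redo_depth=1
After op 6 (type): buf='onehi' undo_depth=2 redo_depth=0
After op 7 (type): buf='onehiabc' undo_depth=3 redo_depth=0
After op 8 (undo): buf='onehi' undo_depth=2 redo_depth=1

Answer: onehi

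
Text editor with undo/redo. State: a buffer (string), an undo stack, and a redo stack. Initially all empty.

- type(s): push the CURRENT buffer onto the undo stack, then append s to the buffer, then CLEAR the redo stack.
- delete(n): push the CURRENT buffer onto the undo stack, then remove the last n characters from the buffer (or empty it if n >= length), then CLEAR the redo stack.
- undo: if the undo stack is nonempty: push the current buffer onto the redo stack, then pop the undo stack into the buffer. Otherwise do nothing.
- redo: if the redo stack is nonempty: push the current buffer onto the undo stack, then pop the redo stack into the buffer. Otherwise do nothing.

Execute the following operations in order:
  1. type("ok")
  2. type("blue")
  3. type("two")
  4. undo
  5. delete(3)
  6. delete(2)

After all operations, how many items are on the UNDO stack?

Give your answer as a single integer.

Answer: 4

Derivation:
After op 1 (type): buf='ok' undo_depth=1 redo_depth=0
After op 2 (type): buf='okblue' undo_depth=2 redo_depth=0
After op 3 (type): buf='okbluetwo' undo_depth=3 redo_depth=0
After op 4 (undo): buf='okblue' undo_depth=2 redo_depth=1
After op 5 (delete): buf='okb' undo_depth=3 redo_depth=0
After op 6 (delete): buf='o' undo_depth=4 redo_depth=0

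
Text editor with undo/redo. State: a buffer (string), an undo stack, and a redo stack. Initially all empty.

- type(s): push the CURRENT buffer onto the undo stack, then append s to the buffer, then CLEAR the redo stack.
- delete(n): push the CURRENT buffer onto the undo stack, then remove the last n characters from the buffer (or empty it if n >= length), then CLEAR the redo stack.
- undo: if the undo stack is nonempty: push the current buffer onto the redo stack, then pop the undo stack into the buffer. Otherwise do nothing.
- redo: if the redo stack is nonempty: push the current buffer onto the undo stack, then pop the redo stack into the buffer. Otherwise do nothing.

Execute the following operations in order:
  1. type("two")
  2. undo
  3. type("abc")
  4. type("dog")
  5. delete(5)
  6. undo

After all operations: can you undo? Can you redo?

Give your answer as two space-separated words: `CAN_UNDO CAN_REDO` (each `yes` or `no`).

After op 1 (type): buf='two' undo_depth=1 redo_depth=0
After op 2 (undo): buf='(empty)' undo_depth=0 redo_depth=1
After op 3 (type): buf='abc' undo_depth=1 redo_depth=0
After op 4 (type): buf='abcdog' undo_depth=2 redo_depth=0
After op 5 (delete): buf='a' undo_depth=3 redo_depth=0
After op 6 (undo): buf='abcdog' undo_depth=2 redo_depth=1

Answer: yes yes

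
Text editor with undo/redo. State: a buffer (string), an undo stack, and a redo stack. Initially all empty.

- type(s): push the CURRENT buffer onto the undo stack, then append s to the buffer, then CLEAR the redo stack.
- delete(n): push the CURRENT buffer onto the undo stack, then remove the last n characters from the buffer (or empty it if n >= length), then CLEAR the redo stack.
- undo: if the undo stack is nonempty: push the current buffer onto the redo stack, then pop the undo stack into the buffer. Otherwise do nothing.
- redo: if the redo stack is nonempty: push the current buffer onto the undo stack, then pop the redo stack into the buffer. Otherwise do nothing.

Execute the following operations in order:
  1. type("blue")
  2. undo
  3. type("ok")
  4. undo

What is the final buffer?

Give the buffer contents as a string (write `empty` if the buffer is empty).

After op 1 (type): buf='blue' undo_depth=1 redo_depth=0
After op 2 (undo): buf='(empty)' undo_depth=0 redo_depth=1
After op 3 (type): buf='ok' undo_depth=1 redo_depth=0
After op 4 (undo): buf='(empty)' undo_depth=0 redo_depth=1

Answer: empty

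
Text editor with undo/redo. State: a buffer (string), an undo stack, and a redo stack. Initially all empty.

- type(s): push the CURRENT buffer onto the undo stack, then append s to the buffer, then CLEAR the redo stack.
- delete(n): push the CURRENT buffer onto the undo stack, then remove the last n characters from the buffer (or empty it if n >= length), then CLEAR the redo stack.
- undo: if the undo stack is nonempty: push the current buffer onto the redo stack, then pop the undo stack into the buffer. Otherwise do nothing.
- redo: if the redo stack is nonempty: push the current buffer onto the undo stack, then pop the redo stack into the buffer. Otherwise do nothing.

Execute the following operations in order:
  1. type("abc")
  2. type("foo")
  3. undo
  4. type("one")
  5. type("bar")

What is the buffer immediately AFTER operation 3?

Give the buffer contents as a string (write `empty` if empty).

After op 1 (type): buf='abc' undo_depth=1 redo_depth=0
After op 2 (type): buf='abcfoo' undo_depth=2 redo_depth=0
After op 3 (undo): buf='abc' undo_depth=1 redo_depth=1

Answer: abc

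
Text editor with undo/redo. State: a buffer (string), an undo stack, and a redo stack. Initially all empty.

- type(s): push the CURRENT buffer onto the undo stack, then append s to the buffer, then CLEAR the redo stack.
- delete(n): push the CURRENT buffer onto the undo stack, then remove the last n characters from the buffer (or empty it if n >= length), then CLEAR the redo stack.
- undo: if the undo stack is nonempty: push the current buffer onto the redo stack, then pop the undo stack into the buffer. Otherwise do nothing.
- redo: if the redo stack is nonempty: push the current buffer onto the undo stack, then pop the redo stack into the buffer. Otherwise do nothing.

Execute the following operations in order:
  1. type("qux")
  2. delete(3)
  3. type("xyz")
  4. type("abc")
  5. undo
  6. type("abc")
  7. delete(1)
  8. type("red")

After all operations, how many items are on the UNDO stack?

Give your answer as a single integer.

After op 1 (type): buf='qux' undo_depth=1 redo_depth=0
After op 2 (delete): buf='(empty)' undo_depth=2 redo_depth=0
After op 3 (type): buf='xyz' undo_depth=3 redo_depth=0
After op 4 (type): buf='xyzabc' undo_depth=4 redo_depth=0
After op 5 (undo): buf='xyz' undo_depth=3 redo_depth=1
After op 6 (type): buf='xyzabc' undo_depth=4 redo_depth=0
After op 7 (delete): buf='xyzab' undo_depth=5 redo_depth=0
After op 8 (type): buf='xyzabred' undo_depth=6 redo_depth=0

Answer: 6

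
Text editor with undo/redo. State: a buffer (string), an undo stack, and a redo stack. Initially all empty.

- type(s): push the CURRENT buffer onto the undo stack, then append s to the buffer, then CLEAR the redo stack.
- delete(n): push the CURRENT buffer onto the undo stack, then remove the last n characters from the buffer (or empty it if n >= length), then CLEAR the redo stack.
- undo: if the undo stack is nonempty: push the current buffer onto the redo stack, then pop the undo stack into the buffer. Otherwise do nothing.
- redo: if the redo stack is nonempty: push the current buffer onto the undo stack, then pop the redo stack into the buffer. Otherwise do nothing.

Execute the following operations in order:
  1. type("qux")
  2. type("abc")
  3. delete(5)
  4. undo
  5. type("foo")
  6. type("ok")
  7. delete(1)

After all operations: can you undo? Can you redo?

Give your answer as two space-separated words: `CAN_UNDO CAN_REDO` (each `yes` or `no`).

Answer: yes no

Derivation:
After op 1 (type): buf='qux' undo_depth=1 redo_depth=0
After op 2 (type): buf='quxabc' undo_depth=2 redo_depth=0
After op 3 (delete): buf='q' undo_depth=3 redo_depth=0
After op 4 (undo): buf='quxabc' undo_depth=2 redo_depth=1
After op 5 (type): buf='quxabcfoo' undo_depth=3 redo_depth=0
After op 6 (type): buf='quxabcfoook' undo_depth=4 redo_depth=0
After op 7 (delete): buf='quxabcfooo' undo_depth=5 redo_depth=0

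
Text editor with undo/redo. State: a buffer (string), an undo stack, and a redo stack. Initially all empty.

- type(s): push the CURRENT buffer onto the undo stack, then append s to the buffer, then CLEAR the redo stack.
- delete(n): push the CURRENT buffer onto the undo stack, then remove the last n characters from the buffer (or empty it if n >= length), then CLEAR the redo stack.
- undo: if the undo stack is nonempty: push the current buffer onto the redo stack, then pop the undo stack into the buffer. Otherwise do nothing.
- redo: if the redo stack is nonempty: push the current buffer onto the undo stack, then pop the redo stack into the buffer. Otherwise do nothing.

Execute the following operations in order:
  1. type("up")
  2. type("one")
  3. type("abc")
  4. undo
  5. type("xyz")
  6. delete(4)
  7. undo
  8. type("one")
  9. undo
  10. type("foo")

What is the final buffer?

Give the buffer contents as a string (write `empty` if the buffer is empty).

After op 1 (type): buf='up' undo_depth=1 redo_depth=0
After op 2 (type): buf='upone' undo_depth=2 redo_depth=0
After op 3 (type): buf='uponeabc' undo_depth=3 redo_depth=0
After op 4 (undo): buf='upone' undo_depth=2 redo_depth=1
After op 5 (type): buf='uponexyz' undo_depth=3 redo_depth=0
After op 6 (delete): buf='upon' undo_depth=4 redo_depth=0
After op 7 (undo): buf='uponexyz' undo_depth=3 redo_depth=1
After op 8 (type): buf='uponexyzone' undo_depth=4 redo_depth=0
After op 9 (undo): buf='uponexyz' undo_depth=3 redo_depth=1
After op 10 (type): buf='uponexyzfoo' undo_depth=4 redo_depth=0

Answer: uponexyzfoo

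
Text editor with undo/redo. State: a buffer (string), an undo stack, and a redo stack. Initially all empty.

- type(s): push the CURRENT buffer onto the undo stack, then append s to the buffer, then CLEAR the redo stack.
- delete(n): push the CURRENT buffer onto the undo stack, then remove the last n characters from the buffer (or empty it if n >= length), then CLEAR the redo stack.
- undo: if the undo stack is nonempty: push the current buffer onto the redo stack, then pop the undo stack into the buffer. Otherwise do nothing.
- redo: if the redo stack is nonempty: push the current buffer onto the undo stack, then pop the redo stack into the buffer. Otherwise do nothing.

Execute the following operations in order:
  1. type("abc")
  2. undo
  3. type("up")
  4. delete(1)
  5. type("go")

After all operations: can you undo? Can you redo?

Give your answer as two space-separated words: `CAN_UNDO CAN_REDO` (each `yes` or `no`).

Answer: yes no

Derivation:
After op 1 (type): buf='abc' undo_depth=1 redo_depth=0
After op 2 (undo): buf='(empty)' undo_depth=0 redo_depth=1
After op 3 (type): buf='up' undo_depth=1 redo_depth=0
After op 4 (delete): buf='u' undo_depth=2 redo_depth=0
After op 5 (type): buf='ugo' undo_depth=3 redo_depth=0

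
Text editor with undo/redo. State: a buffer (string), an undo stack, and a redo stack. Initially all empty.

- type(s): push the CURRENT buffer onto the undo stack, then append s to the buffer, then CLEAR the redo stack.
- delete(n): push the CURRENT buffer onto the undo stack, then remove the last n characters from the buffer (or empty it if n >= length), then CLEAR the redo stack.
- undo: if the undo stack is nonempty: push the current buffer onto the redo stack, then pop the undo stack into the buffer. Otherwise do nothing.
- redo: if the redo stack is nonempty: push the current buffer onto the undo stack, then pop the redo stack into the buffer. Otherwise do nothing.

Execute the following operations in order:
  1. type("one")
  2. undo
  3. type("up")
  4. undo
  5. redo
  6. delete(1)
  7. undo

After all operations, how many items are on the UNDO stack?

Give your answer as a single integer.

After op 1 (type): buf='one' undo_depth=1 redo_depth=0
After op 2 (undo): buf='(empty)' undo_depth=0 redo_depth=1
After op 3 (type): buf='up' undo_depth=1 redo_depth=0
After op 4 (undo): buf='(empty)' undo_depth=0 redo_depth=1
After op 5 (redo): buf='up' undo_depth=1 redo_depth=0
After op 6 (delete): buf='u' undo_depth=2 redo_depth=0
After op 7 (undo): buf='up' undo_depth=1 redo_depth=1

Answer: 1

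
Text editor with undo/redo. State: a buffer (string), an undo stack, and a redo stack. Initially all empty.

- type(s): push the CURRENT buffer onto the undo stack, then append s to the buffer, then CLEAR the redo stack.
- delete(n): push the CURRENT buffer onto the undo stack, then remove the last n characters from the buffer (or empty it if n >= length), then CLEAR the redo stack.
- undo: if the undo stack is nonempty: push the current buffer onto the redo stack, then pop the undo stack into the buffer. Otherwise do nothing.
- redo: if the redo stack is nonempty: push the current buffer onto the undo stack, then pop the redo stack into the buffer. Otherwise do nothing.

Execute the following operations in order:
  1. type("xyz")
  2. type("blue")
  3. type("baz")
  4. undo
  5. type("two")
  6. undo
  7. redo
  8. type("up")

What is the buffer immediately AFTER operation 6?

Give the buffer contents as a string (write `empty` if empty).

Answer: xyzblue

Derivation:
After op 1 (type): buf='xyz' undo_depth=1 redo_depth=0
After op 2 (type): buf='xyzblue' undo_depth=2 redo_depth=0
After op 3 (type): buf='xyzbluebaz' undo_depth=3 redo_depth=0
After op 4 (undo): buf='xyzblue' undo_depth=2 redo_depth=1
After op 5 (type): buf='xyzbluetwo' undo_depth=3 redo_depth=0
After op 6 (undo): buf='xyzblue' undo_depth=2 redo_depth=1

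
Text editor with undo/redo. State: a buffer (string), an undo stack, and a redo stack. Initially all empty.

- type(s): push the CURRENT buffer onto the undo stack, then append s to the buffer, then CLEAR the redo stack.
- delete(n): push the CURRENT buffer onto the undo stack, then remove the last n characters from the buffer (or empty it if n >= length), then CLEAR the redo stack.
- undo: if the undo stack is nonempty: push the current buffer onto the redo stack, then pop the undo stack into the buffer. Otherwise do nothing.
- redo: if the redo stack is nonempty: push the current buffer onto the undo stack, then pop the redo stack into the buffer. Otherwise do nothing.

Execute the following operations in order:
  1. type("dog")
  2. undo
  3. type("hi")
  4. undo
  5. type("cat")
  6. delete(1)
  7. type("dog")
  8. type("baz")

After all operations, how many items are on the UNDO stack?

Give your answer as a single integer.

Answer: 4

Derivation:
After op 1 (type): buf='dog' undo_depth=1 redo_depth=0
After op 2 (undo): buf='(empty)' undo_depth=0 redo_depth=1
After op 3 (type): buf='hi' undo_depth=1 redo_depth=0
After op 4 (undo): buf='(empty)' undo_depth=0 redo_depth=1
After op 5 (type): buf='cat' undo_depth=1 redo_depth=0
After op 6 (delete): buf='ca' undo_depth=2 redo_depth=0
After op 7 (type): buf='cadog' undo_depth=3 redo_depth=0
After op 8 (type): buf='cadogbaz' undo_depth=4 redo_depth=0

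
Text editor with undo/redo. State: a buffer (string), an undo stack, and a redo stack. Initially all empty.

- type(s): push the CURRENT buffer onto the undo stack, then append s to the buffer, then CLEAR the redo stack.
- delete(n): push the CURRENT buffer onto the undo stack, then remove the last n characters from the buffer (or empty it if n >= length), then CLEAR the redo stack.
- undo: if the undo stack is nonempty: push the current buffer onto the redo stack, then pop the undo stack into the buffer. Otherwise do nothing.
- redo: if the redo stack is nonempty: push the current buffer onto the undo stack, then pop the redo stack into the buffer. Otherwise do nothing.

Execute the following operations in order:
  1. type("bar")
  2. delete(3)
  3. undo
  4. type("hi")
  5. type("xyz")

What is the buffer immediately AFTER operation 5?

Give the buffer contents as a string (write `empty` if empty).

Answer: barhixyz

Derivation:
After op 1 (type): buf='bar' undo_depth=1 redo_depth=0
After op 2 (delete): buf='(empty)' undo_depth=2 redo_depth=0
After op 3 (undo): buf='bar' undo_depth=1 redo_depth=1
After op 4 (type): buf='barhi' undo_depth=2 redo_depth=0
After op 5 (type): buf='barhixyz' undo_depth=3 redo_depth=0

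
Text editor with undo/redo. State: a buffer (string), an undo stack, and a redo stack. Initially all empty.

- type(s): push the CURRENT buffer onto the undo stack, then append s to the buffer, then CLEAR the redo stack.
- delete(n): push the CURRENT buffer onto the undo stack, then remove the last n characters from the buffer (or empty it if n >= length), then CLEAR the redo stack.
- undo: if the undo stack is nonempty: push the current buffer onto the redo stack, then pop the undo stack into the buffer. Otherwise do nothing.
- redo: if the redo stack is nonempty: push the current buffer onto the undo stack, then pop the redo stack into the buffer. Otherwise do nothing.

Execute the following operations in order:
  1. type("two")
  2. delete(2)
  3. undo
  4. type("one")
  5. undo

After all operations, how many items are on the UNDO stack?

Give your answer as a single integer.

Answer: 1

Derivation:
After op 1 (type): buf='two' undo_depth=1 redo_depth=0
After op 2 (delete): buf='t' undo_depth=2 redo_depth=0
After op 3 (undo): buf='two' undo_depth=1 redo_depth=1
After op 4 (type): buf='twoone' undo_depth=2 redo_depth=0
After op 5 (undo): buf='two' undo_depth=1 redo_depth=1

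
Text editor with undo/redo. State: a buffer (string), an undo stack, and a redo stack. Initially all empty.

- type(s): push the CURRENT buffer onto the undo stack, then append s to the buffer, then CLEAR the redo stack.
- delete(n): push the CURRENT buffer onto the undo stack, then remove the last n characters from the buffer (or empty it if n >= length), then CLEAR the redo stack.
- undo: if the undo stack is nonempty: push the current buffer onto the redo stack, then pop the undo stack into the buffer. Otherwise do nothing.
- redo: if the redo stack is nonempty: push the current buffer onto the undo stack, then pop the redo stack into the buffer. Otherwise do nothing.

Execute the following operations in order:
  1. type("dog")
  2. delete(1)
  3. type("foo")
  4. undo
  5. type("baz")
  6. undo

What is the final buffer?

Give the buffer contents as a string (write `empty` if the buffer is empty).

After op 1 (type): buf='dog' undo_depth=1 redo_depth=0
After op 2 (delete): buf='do' undo_depth=2 redo_depth=0
After op 3 (type): buf='dofoo' undo_depth=3 redo_depth=0
After op 4 (undo): buf='do' undo_depth=2 redo_depth=1
After op 5 (type): buf='dobaz' undo_depth=3 redo_depth=0
After op 6 (undo): buf='do' undo_depth=2 redo_depth=1

Answer: do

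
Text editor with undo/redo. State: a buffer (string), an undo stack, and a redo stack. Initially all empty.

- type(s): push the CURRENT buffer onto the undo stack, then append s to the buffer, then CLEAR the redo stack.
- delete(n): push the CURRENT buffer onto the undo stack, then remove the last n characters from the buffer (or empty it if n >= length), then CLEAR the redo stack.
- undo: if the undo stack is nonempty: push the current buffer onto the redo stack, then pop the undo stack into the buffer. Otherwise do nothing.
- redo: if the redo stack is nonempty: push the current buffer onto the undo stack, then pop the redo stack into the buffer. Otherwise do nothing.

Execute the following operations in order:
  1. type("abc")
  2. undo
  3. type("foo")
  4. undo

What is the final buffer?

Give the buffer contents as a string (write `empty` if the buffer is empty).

Answer: empty

Derivation:
After op 1 (type): buf='abc' undo_depth=1 redo_depth=0
After op 2 (undo): buf='(empty)' undo_depth=0 redo_depth=1
After op 3 (type): buf='foo' undo_depth=1 redo_depth=0
After op 4 (undo): buf='(empty)' undo_depth=0 redo_depth=1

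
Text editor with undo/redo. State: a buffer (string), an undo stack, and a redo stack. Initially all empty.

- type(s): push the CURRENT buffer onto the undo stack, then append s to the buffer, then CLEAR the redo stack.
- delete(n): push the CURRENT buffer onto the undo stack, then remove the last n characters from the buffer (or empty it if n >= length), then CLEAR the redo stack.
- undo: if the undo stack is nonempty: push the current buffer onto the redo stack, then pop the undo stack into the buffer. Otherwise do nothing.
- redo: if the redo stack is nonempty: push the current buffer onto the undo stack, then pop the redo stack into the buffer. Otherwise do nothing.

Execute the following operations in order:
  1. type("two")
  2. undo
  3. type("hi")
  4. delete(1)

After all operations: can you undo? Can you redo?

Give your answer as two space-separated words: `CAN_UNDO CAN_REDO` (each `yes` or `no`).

Answer: yes no

Derivation:
After op 1 (type): buf='two' undo_depth=1 redo_depth=0
After op 2 (undo): buf='(empty)' undo_depth=0 redo_depth=1
After op 3 (type): buf='hi' undo_depth=1 redo_depth=0
After op 4 (delete): buf='h' undo_depth=2 redo_depth=0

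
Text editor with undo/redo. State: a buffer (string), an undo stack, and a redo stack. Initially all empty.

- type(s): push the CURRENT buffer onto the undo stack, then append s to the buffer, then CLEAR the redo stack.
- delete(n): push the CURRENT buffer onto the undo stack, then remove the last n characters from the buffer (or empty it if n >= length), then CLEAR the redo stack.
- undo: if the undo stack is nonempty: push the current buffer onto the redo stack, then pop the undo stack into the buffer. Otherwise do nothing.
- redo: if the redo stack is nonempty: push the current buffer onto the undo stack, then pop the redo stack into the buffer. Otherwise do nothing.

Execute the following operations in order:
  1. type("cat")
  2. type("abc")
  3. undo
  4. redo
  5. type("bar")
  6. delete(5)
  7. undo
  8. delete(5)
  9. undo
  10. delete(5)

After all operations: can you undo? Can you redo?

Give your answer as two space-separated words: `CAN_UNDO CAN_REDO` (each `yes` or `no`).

Answer: yes no

Derivation:
After op 1 (type): buf='cat' undo_depth=1 redo_depth=0
After op 2 (type): buf='catabc' undo_depth=2 redo_depth=0
After op 3 (undo): buf='cat' undo_depth=1 redo_depth=1
After op 4 (redo): buf='catabc' undo_depth=2 redo_depth=0
After op 5 (type): buf='catabcbar' undo_depth=3 redo_depth=0
After op 6 (delete): buf='cata' undo_depth=4 redo_depth=0
After op 7 (undo): buf='catabcbar' undo_depth=3 redo_depth=1
After op 8 (delete): buf='cata' undo_depth=4 redo_depth=0
After op 9 (undo): buf='catabcbar' undo_depth=3 redo_depth=1
After op 10 (delete): buf='cata' undo_depth=4 redo_depth=0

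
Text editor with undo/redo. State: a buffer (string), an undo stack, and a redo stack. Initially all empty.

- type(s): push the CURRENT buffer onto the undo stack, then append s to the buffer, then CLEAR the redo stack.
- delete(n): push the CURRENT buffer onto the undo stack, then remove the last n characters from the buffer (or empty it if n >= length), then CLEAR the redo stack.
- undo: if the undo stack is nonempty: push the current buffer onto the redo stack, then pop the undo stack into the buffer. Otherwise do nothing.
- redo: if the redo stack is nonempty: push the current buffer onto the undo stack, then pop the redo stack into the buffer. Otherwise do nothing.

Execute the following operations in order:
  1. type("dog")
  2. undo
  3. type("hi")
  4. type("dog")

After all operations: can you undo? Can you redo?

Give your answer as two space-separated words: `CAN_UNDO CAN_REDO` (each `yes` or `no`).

Answer: yes no

Derivation:
After op 1 (type): buf='dog' undo_depth=1 redo_depth=0
After op 2 (undo): buf='(empty)' undo_depth=0 redo_depth=1
After op 3 (type): buf='hi' undo_depth=1 redo_depth=0
After op 4 (type): buf='hidog' undo_depth=2 redo_depth=0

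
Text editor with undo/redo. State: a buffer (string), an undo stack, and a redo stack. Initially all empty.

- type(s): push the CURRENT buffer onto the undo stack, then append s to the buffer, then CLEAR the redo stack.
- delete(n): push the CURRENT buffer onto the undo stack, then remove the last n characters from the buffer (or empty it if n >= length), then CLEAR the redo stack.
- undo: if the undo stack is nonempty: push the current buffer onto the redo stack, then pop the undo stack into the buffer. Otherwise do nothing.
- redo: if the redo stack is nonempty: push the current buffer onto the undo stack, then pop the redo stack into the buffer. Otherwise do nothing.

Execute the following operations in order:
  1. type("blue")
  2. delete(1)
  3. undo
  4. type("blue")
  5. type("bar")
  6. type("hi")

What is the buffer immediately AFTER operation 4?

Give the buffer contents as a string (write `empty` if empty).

Answer: blueblue

Derivation:
After op 1 (type): buf='blue' undo_depth=1 redo_depth=0
After op 2 (delete): buf='blu' undo_depth=2 redo_depth=0
After op 3 (undo): buf='blue' undo_depth=1 redo_depth=1
After op 4 (type): buf='blueblue' undo_depth=2 redo_depth=0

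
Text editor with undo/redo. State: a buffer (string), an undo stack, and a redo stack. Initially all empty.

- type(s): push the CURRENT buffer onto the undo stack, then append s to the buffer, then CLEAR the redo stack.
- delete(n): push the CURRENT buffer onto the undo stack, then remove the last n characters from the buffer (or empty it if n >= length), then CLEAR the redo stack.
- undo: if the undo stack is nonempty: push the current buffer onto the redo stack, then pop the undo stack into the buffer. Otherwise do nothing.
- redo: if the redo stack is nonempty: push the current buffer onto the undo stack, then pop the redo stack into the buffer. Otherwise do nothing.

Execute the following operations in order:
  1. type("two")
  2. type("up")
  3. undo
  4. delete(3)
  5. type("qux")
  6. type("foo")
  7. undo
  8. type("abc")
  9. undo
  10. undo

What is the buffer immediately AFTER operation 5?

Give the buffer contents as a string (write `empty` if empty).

After op 1 (type): buf='two' undo_depth=1 redo_depth=0
After op 2 (type): buf='twoup' undo_depth=2 redo_depth=0
After op 3 (undo): buf='two' undo_depth=1 redo_depth=1
After op 4 (delete): buf='(empty)' undo_depth=2 redo_depth=0
After op 5 (type): buf='qux' undo_depth=3 redo_depth=0

Answer: qux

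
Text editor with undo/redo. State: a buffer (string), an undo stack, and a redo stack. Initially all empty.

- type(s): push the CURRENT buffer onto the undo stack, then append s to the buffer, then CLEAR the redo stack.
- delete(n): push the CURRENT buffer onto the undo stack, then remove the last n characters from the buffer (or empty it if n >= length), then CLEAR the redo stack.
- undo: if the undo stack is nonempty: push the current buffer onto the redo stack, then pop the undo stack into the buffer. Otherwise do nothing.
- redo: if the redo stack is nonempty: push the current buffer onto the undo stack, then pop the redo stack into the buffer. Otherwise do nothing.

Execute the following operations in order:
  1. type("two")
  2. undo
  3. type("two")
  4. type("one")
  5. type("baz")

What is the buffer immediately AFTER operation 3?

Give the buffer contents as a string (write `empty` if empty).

Answer: two

Derivation:
After op 1 (type): buf='two' undo_depth=1 redo_depth=0
After op 2 (undo): buf='(empty)' undo_depth=0 redo_depth=1
After op 3 (type): buf='two' undo_depth=1 redo_depth=0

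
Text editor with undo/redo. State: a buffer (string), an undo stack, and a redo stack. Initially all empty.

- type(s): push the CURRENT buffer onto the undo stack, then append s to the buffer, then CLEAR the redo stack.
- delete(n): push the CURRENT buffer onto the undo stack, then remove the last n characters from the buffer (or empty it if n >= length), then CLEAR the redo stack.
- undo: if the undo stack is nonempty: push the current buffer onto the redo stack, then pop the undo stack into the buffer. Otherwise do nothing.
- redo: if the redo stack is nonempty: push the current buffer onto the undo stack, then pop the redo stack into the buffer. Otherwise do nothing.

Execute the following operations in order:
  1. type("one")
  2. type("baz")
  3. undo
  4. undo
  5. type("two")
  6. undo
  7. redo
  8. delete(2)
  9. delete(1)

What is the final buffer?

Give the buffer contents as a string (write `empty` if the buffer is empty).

Answer: empty

Derivation:
After op 1 (type): buf='one' undo_depth=1 redo_depth=0
After op 2 (type): buf='onebaz' undo_depth=2 redo_depth=0
After op 3 (undo): buf='one' undo_depth=1 redo_depth=1
After op 4 (undo): buf='(empty)' undo_depth=0 redo_depth=2
After op 5 (type): buf='two' undo_depth=1 redo_depth=0
After op 6 (undo): buf='(empty)' undo_depth=0 redo_depth=1
After op 7 (redo): buf='two' undo_depth=1 redo_depth=0
After op 8 (delete): buf='t' undo_depth=2 redo_depth=0
After op 9 (delete): buf='(empty)' undo_depth=3 redo_depth=0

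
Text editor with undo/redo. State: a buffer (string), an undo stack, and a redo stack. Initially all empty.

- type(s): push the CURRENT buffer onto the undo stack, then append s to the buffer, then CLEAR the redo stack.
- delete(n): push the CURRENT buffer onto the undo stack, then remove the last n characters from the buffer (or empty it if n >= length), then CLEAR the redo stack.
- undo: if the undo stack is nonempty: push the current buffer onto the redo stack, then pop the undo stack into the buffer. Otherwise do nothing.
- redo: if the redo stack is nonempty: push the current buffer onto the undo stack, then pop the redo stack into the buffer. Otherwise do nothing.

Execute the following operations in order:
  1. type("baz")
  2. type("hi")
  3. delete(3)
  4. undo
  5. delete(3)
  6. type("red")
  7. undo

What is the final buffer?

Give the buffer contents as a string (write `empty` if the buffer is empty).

Answer: ba

Derivation:
After op 1 (type): buf='baz' undo_depth=1 redo_depth=0
After op 2 (type): buf='bazhi' undo_depth=2 redo_depth=0
After op 3 (delete): buf='ba' undo_depth=3 redo_depth=0
After op 4 (undo): buf='bazhi' undo_depth=2 redo_depth=1
After op 5 (delete): buf='ba' undo_depth=3 redo_depth=0
After op 6 (type): buf='bared' undo_depth=4 redo_depth=0
After op 7 (undo): buf='ba' undo_depth=3 redo_depth=1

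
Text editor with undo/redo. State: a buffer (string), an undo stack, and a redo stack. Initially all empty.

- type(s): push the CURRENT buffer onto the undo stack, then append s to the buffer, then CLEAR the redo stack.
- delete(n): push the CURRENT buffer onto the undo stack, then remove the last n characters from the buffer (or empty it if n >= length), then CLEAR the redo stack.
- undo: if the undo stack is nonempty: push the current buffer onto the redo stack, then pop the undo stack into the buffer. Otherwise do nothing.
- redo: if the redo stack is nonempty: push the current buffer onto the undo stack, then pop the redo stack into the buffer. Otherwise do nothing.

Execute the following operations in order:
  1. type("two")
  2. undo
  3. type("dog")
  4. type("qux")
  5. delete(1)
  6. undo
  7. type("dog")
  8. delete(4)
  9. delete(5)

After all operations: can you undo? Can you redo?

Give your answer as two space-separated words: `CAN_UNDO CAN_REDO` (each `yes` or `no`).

After op 1 (type): buf='two' undo_depth=1 redo_depth=0
After op 2 (undo): buf='(empty)' undo_depth=0 redo_depth=1
After op 3 (type): buf='dog' undo_depth=1 redo_depth=0
After op 4 (type): buf='dogqux' undo_depth=2 redo_depth=0
After op 5 (delete): buf='dogqu' undo_depth=3 redo_depth=0
After op 6 (undo): buf='dogqux' undo_depth=2 redo_depth=1
After op 7 (type): buf='dogquxdog' undo_depth=3 redo_depth=0
After op 8 (delete): buf='dogqu' undo_depth=4 redo_depth=0
After op 9 (delete): buf='(empty)' undo_depth=5 redo_depth=0

Answer: yes no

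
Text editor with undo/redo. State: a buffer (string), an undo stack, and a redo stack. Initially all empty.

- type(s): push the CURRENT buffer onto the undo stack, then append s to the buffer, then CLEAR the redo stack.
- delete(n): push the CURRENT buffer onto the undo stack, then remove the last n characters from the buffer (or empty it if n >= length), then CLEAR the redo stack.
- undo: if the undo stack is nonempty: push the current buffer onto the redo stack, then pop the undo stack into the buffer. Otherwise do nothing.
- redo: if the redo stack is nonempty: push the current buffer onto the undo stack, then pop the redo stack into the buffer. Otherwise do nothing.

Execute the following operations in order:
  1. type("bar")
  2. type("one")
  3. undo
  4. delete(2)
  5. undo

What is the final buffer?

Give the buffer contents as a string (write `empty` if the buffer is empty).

After op 1 (type): buf='bar' undo_depth=1 redo_depth=0
After op 2 (type): buf='barone' undo_depth=2 redo_depth=0
After op 3 (undo): buf='bar' undo_depth=1 redo_depth=1
After op 4 (delete): buf='b' undo_depth=2 redo_depth=0
After op 5 (undo): buf='bar' undo_depth=1 redo_depth=1

Answer: bar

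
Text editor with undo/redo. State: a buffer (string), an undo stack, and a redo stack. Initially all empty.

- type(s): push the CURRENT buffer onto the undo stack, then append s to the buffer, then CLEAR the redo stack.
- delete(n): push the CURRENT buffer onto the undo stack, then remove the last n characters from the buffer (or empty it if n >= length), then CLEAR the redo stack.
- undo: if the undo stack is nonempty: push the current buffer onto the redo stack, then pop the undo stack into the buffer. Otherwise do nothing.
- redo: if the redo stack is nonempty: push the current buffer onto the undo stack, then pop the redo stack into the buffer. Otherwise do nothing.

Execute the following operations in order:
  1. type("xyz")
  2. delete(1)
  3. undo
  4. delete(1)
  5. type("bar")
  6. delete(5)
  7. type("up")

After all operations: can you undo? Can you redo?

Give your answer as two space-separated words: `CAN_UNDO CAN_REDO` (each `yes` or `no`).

After op 1 (type): buf='xyz' undo_depth=1 redo_depth=0
After op 2 (delete): buf='xy' undo_depth=2 redo_depth=0
After op 3 (undo): buf='xyz' undo_depth=1 redo_depth=1
After op 4 (delete): buf='xy' undo_depth=2 redo_depth=0
After op 5 (type): buf='xybar' undo_depth=3 redo_depth=0
After op 6 (delete): buf='(empty)' undo_depth=4 redo_depth=0
After op 7 (type): buf='up' undo_depth=5 redo_depth=0

Answer: yes no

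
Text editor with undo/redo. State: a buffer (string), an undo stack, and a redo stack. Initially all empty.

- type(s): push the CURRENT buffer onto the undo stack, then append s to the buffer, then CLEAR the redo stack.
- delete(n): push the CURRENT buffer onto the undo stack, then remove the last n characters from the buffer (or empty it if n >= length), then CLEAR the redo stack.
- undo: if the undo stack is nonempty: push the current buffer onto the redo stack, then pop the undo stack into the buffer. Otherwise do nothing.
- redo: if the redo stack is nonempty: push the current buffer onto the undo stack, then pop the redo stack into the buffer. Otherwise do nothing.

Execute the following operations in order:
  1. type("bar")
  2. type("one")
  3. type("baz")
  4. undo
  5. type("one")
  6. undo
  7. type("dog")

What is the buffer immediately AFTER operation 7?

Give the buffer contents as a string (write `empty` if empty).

Answer: baronedog

Derivation:
After op 1 (type): buf='bar' undo_depth=1 redo_depth=0
After op 2 (type): buf='barone' undo_depth=2 redo_depth=0
After op 3 (type): buf='baronebaz' undo_depth=3 redo_depth=0
After op 4 (undo): buf='barone' undo_depth=2 redo_depth=1
After op 5 (type): buf='baroneone' undo_depth=3 redo_depth=0
After op 6 (undo): buf='barone' undo_depth=2 redo_depth=1
After op 7 (type): buf='baronedog' undo_depth=3 redo_depth=0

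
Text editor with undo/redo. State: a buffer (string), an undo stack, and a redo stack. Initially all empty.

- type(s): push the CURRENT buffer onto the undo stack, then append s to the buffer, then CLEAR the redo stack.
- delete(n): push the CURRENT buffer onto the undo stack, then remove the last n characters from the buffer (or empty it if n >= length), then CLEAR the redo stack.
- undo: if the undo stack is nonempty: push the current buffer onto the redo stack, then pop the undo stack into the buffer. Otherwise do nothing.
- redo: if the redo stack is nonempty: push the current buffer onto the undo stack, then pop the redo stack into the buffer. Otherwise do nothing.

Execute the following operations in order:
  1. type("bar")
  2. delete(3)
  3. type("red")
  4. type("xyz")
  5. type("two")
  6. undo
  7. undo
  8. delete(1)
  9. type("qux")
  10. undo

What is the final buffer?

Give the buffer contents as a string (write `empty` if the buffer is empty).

Answer: re

Derivation:
After op 1 (type): buf='bar' undo_depth=1 redo_depth=0
After op 2 (delete): buf='(empty)' undo_depth=2 redo_depth=0
After op 3 (type): buf='red' undo_depth=3 redo_depth=0
After op 4 (type): buf='redxyz' undo_depth=4 redo_depth=0
After op 5 (type): buf='redxyztwo' undo_depth=5 redo_depth=0
After op 6 (undo): buf='redxyz' undo_depth=4 redo_depth=1
After op 7 (undo): buf='red' undo_depth=3 redo_depth=2
After op 8 (delete): buf='re' undo_depth=4 redo_depth=0
After op 9 (type): buf='requx' undo_depth=5 redo_depth=0
After op 10 (undo): buf='re' undo_depth=4 redo_depth=1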